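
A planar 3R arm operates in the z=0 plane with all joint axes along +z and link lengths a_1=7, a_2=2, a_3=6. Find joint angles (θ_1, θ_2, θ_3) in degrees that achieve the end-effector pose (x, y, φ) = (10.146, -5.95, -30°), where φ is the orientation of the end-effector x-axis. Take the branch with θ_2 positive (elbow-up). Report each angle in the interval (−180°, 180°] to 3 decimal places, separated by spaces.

-45.003 134.993 -119.990

wrist centre = target − a_3·(cos φ, sin φ) = (4.9498, -2.9500)
cos θ_2 = (33.2035−7²−2²)/(2·7·2) = -0.7070; θ_2 = 134.9928° (elbow-up)
β = atan2(-2.9500,4.9498) = -30.7940°; ψ = atan2(1.4144,5.5860) = 14.2089°
θ_1 = β − ψ = -45.0029°
θ_3 = φ − θ_1 − θ_2 = -119.9899° (wrapped to (-180°,180°])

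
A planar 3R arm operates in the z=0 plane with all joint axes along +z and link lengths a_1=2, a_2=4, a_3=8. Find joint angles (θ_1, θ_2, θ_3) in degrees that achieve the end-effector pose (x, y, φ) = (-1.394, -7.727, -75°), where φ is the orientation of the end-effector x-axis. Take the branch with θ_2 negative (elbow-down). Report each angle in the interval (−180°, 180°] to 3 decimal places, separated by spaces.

wrist centre = target − a_3·(cos φ, sin φ) = (-3.4646, 0.0004)
cos θ_2 = (12.0031−2²−4²)/(2·2·4) = -0.4998; θ_2 = -119.9871° (elbow-down)
β = atan2(0.0004,-3.4646) = 179.9933°; ψ = atan2(-3.4646,0.0008) = -89.9871°
θ_1 = β − ψ = 269.9804°
θ_3 = φ − θ_1 − θ_2 = 135.0067° (wrapped to (-180°,180°])

-90.020 -119.987 135.007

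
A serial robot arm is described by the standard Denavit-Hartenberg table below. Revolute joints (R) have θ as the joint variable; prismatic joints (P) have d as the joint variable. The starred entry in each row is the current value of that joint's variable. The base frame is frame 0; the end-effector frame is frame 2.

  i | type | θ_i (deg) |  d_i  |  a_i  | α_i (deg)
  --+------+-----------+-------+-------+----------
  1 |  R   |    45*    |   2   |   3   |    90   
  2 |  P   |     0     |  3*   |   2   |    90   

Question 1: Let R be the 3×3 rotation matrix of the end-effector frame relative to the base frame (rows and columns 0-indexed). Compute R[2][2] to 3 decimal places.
End-effector z-axis (col 2 of R) = (0.0000,-0.0000,-1.0000)
R[2][2] = -1.0000

-1.000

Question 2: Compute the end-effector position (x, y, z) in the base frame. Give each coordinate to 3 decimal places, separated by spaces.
5.657 1.414 2.000

after link 1: o_1 = (2.1213, 2.1213, 2.0000)
after link 2: o_2 = (5.6569, 1.4142, 2.0000)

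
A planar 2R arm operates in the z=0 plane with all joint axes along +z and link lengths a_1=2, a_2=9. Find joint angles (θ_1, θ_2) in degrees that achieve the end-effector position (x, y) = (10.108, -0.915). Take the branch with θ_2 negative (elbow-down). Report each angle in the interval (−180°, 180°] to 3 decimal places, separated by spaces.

cos θ_2 = (103.0089−2²−9²)/(2·2·9) = 0.5002; θ_2 = -59.9837° (elbow-down)
β = atan2(-0.9150,10.1080) = -5.1725°; ψ = atan2(-7.7929,6.5022) = -50.1593°
θ_1 = β − ψ = 44.9868°

44.987 -59.984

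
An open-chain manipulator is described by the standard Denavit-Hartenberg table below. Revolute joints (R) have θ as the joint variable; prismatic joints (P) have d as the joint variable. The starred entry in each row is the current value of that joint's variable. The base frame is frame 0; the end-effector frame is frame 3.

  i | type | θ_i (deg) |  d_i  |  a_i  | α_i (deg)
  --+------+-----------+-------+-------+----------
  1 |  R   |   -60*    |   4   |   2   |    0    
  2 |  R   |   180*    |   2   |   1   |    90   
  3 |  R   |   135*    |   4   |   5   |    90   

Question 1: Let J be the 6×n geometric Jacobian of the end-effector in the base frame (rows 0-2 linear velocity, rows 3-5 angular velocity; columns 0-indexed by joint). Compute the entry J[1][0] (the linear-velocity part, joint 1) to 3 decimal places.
axis z_0 = ẑ; lever o_n−o_0 = (5.7319,-1.9279,9.5355)
cross product → J_v[:, 0] = (1.9279,5.7319,-0.0000)
J_ω[:, 0] = z_0
entry J[1][0] = 5.7319

5.732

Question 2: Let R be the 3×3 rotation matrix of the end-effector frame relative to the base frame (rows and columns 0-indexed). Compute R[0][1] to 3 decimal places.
End-effector y-axis (col 1 of R) = (0.8660,0.5000,0.0000)
R[0][1] = 0.8660

0.866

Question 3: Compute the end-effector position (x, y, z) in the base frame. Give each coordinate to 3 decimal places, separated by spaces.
5.732 -1.928 9.536

after link 1: o_1 = (1.0000, -1.7321, 4.0000)
after link 2: o_2 = (0.5000, -0.8660, 6.0000)
after link 3: o_3 = (5.7319, -1.9279, 9.5355)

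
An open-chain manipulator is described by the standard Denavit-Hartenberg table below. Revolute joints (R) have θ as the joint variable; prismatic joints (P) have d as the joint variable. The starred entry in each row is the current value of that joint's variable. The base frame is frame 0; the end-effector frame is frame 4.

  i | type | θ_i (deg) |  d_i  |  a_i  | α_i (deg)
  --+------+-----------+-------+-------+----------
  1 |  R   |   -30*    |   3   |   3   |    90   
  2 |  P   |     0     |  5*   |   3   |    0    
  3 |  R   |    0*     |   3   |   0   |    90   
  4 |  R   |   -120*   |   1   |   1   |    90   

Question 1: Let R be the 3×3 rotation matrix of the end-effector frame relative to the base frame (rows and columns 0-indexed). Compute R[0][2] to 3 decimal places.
-1.000

End-effector z-axis (col 2 of R) = (-1.0000,0.0000,-0.0000)
R[0][2] = -1.0000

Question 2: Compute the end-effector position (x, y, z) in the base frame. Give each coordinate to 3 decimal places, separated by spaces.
1.196 -8.928 2.000

after link 1: o_1 = (2.5981, -1.5000, 3.0000)
after link 2: o_2 = (2.6962, -7.3301, 3.0000)
after link 3: o_3 = (1.1962, -9.9282, 3.0000)
after link 4: o_4 = (1.1962, -8.9282, 2.0000)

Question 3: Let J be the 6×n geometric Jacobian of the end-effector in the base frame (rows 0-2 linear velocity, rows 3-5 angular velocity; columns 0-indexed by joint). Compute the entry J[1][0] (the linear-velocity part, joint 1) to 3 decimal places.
1.196

axis z_0 = ẑ; lever o_n−o_0 = (1.1962,-8.9282,2.0000)
cross product → J_v[:, 0] = (8.9282,1.1962,-0.0000)
J_ω[:, 0] = z_0
entry J[1][0] = 1.1962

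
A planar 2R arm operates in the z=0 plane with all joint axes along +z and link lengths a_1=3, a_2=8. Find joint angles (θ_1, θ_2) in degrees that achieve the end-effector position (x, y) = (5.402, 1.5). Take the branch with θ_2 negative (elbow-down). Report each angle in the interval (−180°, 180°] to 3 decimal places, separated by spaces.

149.997 -149.998

cos θ_2 = (31.4316−3²−8²)/(2·3·8) = -0.8660; θ_2 = -149.9980° (elbow-down)
β = atan2(1.5000,5.4020) = 15.5186°; ψ = atan2(-4.0002,-3.9281) = -134.4784°
θ_1 = β − ψ = 149.9971°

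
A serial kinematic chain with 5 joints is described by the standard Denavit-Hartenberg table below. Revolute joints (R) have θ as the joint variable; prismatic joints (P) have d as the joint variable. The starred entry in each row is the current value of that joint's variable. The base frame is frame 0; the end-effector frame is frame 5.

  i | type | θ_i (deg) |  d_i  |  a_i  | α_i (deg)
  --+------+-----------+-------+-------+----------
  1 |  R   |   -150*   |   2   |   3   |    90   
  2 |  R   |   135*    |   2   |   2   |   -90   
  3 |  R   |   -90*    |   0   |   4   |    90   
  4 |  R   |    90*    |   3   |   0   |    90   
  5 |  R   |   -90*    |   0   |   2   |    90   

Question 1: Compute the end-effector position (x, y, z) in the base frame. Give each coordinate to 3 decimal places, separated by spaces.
-4.986 4.050 2.707

after link 1: o_1 = (-2.5981, -1.5000, 2.0000)
after link 2: o_2 = (-2.3733, 0.9392, 3.4142)
after link 3: o_3 = (-4.3733, 4.4033, 3.4142)
after link 4: o_4 = (-6.2104, 3.3426, 1.2929)
after link 5: o_5 = (-4.9857, 4.0497, 2.7071)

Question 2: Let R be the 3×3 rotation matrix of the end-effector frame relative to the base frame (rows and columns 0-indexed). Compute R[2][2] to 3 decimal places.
0.707

End-effector z-axis (col 2 of R) = (-0.6124,-0.3536,0.7071)
R[2][2] = 0.7071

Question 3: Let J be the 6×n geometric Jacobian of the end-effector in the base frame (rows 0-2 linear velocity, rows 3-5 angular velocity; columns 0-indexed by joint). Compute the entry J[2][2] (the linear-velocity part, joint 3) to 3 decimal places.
2.828

axis z_2 = (0.6124,0.3536,-0.7071); lever o_n−o_2 = (-2.6124,3.1105,-0.7071)
cross product → J_v[:, 2] = (1.9495,2.2802,2.8284)
J_ω[:, 2] = z_2
entry J[2][2] = 2.8284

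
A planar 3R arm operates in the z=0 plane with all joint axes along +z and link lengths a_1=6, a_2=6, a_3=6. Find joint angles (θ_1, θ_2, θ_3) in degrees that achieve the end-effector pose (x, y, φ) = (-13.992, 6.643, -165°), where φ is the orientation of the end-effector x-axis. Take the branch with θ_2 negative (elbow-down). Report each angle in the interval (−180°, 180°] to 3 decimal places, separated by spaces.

wrist centre = target − a_3·(cos φ, sin φ) = (-8.1964, 8.1959)
cos θ_2 = (134.3547−6²−6²)/(2·6·6) = 0.8660; θ_2 = -29.9986° (elbow-down)
β = atan2(8.1959,-8.1964) = 135.0019°; ψ = atan2(-2.9999,11.1962) = -14.9993°
θ_1 = β − ψ = 150.0011°
θ_3 = φ − θ_1 − θ_2 = 74.9974° (wrapped to (-180°,180°])

150.001 -29.999 74.997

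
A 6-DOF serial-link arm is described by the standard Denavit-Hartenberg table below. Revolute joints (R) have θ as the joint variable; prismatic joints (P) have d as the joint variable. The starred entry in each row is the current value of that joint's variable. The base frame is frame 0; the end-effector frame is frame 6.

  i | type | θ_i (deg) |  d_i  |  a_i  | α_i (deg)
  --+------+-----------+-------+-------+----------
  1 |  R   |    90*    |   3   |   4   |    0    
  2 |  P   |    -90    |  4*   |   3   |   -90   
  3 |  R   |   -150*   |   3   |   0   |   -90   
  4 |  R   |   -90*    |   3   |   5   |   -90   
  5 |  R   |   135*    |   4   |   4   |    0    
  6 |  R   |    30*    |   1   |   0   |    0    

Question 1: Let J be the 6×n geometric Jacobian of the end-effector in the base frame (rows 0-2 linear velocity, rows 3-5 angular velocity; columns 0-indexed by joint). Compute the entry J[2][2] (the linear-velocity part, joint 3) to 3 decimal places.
4.244

axis z_2 = (0.0000,1.0000,0.0000); lever o_n−o_2 = (-4.2443,5.1716,2.6486)
cross product → J_v[:, 2] = (2.6486,-0.0000,4.2443)
J_ω[:, 2] = z_2
entry J[2][2] = 4.2443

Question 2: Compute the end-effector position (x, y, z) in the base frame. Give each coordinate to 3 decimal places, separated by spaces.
after link 1: o_1 = (0.0000, 4.0000, 3.0000)
after link 2: o_2 = (3.0000, 4.0000, 7.0000)
after link 3: o_3 = (3.0000, 7.0000, 7.0000)
after link 4: o_4 = (4.5000, 12.0000, 9.5981)
after link 5: o_5 = (-0.3783, 9.1716, 9.1486)
after link 6: o_6 = (-1.2443, 9.1716, 9.6486)

-1.244 9.172 9.649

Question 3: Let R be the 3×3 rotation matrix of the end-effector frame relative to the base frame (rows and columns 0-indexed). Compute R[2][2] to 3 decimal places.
0.500

End-effector z-axis (col 2 of R) = (-0.8660,-0.0000,0.5000)
R[2][2] = 0.5000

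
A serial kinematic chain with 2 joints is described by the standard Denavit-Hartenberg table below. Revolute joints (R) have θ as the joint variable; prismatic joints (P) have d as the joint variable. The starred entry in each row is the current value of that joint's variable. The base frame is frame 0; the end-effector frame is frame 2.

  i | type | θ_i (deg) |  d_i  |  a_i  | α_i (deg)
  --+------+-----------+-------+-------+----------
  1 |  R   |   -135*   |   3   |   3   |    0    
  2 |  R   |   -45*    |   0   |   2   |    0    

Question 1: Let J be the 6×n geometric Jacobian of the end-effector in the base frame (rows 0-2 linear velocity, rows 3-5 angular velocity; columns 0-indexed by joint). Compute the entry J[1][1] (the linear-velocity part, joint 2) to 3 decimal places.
axis z_1 = (0.0000,0.0000,1.0000); lever o_n−o_1 = (-2.0000,-0.0000,0.0000)
cross product → J_v[:, 1] = (0.0000,-2.0000,0.0000)
J_ω[:, 1] = z_1
entry J[1][1] = -2.0000

-2.000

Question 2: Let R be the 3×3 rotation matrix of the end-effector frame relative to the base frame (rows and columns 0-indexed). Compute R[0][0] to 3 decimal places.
-1.000

End-effector x-axis (col 0 of R) = (-1.0000,-0.0000,0.0000)
R[0][0] = -1.0000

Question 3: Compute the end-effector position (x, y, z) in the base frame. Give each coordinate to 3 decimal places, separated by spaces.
-4.121 -2.121 3.000

after link 1: o_1 = (-2.1213, -2.1213, 3.0000)
after link 2: o_2 = (-4.1213, -2.1213, 3.0000)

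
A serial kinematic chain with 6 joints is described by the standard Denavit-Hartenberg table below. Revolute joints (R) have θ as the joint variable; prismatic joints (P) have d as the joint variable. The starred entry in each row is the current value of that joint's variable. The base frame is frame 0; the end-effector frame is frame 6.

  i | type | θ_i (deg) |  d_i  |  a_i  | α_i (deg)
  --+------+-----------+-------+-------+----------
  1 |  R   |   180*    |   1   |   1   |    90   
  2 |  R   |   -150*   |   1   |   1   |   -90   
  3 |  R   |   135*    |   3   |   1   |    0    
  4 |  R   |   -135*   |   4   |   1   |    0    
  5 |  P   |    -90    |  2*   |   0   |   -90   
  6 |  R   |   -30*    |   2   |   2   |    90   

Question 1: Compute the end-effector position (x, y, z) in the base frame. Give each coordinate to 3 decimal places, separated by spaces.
after link 1: o_1 = (-1.0000, 0.0000, 1.0000)
after link 2: o_2 = (-0.1340, 1.0000, 0.5000)
after link 3: o_3 = (-2.2463, 0.2929, -1.7445)
after link 4: o_4 = (-3.3803, 0.2929, -5.7086)
after link 5: o_5 = (-4.3803, 0.2929, -7.4407)
after link 6: o_6 = (-3.1483, 2.0249, -9.3067)

-3.148 2.025 -9.307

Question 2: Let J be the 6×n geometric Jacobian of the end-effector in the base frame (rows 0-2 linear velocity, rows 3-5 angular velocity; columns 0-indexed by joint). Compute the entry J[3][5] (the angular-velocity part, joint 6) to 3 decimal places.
0.866

axis z_5 = (0.8660,-0.0000,-0.5000); lever o_n−o_5 = (1.2321,1.7321,-1.8660)
cross product → J_v[:, 5] = (0.8660,1.0000,1.5000)
J_ω[:, 5] = z_5
entry J[3][5] = 0.8660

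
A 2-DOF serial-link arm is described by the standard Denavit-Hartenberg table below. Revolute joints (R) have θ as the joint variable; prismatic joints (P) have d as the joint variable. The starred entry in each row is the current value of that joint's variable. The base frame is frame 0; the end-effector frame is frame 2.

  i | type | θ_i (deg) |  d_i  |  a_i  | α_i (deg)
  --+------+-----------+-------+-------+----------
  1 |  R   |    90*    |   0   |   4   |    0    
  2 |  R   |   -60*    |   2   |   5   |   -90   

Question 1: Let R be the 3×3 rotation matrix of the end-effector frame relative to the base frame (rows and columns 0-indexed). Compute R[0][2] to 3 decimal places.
End-effector z-axis (col 2 of R) = (-0.5000,0.8660,0.0000)
R[0][2] = -0.5000

-0.500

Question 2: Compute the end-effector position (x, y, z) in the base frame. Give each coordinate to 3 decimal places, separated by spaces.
after link 1: o_1 = (0.0000, 4.0000, 0.0000)
after link 2: o_2 = (4.3301, 6.5000, 2.0000)

4.330 6.500 2.000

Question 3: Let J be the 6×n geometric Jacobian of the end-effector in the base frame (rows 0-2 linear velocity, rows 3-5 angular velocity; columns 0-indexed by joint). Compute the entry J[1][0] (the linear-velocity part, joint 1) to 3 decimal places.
axis z_0 = ẑ; lever o_n−o_0 = (4.3301,6.5000,2.0000)
cross product → J_v[:, 0] = (-6.5000,4.3301,0.0000)
J_ω[:, 0] = z_0
entry J[1][0] = 4.3301

4.330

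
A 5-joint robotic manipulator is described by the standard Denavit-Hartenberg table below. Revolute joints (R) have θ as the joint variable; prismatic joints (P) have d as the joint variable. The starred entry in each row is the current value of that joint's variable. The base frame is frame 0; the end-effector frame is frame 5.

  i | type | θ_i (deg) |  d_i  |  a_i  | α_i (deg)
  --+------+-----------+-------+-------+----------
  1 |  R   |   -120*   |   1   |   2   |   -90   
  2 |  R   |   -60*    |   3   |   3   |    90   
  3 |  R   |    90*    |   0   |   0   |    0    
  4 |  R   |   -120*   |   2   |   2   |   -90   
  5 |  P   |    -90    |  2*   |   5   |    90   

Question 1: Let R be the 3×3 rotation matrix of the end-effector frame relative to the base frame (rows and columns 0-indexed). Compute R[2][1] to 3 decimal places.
0.433

End-effector y-axis (col 1 of R) = (0.6250,-0.6495,0.4330)
R[2][1] = 0.4330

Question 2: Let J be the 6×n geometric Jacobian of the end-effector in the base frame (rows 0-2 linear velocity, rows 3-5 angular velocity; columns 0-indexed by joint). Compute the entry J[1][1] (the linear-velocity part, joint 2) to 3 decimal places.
-7.330

axis z_1 = (0.8660,-0.5000,0.0000); lever o_n−o_1 = (4.8301,0.9019,8.4641)
cross product → J_v[:, 1] = (-4.2321,-7.3301,3.1962)
J_ω[:, 1] = z_1
entry J[1][1] = -7.3301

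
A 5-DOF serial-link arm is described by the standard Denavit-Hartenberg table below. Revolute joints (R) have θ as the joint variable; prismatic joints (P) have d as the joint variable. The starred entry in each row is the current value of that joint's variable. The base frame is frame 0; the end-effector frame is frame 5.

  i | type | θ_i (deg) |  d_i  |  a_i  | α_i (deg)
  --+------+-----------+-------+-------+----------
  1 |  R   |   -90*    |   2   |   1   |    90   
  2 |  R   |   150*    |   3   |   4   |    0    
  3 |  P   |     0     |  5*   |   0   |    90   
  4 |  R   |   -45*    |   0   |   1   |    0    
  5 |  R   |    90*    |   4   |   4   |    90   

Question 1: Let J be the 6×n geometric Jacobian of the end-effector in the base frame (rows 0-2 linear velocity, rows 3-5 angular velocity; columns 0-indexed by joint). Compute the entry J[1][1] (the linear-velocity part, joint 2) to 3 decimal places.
7.232

axis z_1 = (-1.0000,-0.0000,0.0000); lever o_n−o_1 = (-10.1213,4.5260,7.2319)
cross product → J_v[:, 1] = (-0.0000,7.2319,-4.5260)
J_ω[:, 1] = z_1
entry J[1][1] = 7.2319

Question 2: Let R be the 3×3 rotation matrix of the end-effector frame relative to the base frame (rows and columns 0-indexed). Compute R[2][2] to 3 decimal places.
End-effector z-axis (col 2 of R) = (0.7071,0.6124,0.3536)
R[2][2] = 0.3536

0.354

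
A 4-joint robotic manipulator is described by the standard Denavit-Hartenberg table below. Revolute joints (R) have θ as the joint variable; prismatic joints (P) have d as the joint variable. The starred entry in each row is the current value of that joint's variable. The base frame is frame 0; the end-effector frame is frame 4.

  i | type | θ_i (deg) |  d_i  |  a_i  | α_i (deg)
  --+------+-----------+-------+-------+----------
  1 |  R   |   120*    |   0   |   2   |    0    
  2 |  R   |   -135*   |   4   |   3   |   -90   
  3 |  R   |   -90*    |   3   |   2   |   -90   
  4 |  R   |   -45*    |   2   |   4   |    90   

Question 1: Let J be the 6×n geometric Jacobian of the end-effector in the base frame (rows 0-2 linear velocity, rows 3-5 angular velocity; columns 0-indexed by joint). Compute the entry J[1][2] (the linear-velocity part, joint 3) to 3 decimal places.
-1.250

axis z_2 = (0.2588,0.9659,0.0000); lever o_n−o_2 = (3.4404,5.1122,4.8284)
cross product → J_v[:, 2] = (4.6639,-1.2497,-2.0000)
J_ω[:, 2] = z_2
entry J[1][2] = -1.2497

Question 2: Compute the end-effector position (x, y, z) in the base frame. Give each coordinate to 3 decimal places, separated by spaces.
after link 1: o_1 = (-1.0000, 1.7321, 0.0000)
after link 2: o_2 = (1.8978, 0.9556, 4.0000)
after link 3: o_3 = (2.6742, 3.8534, 6.0000)
after link 4: o_4 = (5.3381, 6.0678, 8.8284)

5.338 6.068 8.828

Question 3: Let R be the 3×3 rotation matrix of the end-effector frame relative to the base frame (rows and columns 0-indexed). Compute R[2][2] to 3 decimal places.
-0.707

End-effector z-axis (col 2 of R) = (0.1830,0.6830,-0.7071)
R[2][2] = -0.7071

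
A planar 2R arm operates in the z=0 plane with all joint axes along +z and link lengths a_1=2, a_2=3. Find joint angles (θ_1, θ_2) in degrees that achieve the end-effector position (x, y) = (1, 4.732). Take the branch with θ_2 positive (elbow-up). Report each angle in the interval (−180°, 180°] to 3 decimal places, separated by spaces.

59.997 30.005

cos θ_2 = (23.3918−2²−3²)/(2·2·3) = 0.8660; θ_2 = 30.0046° (elbow-up)
β = atan2(4.7320,1.0000) = 78.0674°; ψ = atan2(1.5002,4.5980) = 18.0703°
θ_1 = β − ψ = 59.9971°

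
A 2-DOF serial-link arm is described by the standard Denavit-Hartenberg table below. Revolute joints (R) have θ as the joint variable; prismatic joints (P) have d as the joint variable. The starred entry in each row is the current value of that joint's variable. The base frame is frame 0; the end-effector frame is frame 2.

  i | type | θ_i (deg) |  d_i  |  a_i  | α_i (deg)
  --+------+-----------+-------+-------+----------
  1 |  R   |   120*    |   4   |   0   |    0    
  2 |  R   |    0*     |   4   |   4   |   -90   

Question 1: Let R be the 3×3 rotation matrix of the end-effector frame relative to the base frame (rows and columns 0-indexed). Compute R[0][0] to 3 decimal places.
End-effector x-axis (col 0 of R) = (-0.5000,0.8660,0.0000)
R[0][0] = -0.5000

-0.500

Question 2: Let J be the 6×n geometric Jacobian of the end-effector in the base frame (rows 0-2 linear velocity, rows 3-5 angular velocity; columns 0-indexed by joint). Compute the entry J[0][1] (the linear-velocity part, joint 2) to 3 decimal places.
-3.464

axis z_1 = (0.0000,0.0000,1.0000); lever o_n−o_1 = (-2.0000,3.4641,4.0000)
cross product → J_v[:, 1] = (-3.4641,-2.0000,0.0000)
J_ω[:, 1] = z_1
entry J[0][1] = -3.4641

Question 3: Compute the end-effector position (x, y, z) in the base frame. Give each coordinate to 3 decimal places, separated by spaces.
-2.000 3.464 8.000

after link 1: o_1 = (0.0000, 0.0000, 4.0000)
after link 2: o_2 = (-2.0000, 3.4641, 8.0000)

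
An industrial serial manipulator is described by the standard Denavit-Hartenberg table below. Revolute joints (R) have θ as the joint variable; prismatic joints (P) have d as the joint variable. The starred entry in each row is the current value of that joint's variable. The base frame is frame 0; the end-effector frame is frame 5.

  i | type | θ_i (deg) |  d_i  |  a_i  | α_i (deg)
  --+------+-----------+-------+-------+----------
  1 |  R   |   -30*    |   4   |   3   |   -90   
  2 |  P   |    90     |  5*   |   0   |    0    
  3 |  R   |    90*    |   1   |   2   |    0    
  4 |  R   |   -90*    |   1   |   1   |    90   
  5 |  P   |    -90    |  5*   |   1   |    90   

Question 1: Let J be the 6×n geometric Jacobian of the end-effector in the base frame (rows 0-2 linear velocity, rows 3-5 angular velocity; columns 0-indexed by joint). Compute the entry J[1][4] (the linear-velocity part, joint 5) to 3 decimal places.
prismatic axis z_4 = (0.8660,-0.5000,0.0000)
J_v[:, 4] = z_4; J_ω[:, 4] = (0,0,0)
entry J[1][4] = -0.5000

-0.500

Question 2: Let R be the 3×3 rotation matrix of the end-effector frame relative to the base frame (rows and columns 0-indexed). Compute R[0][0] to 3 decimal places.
-0.500

End-effector x-axis (col 0 of R) = (-0.5000,-0.8660,-0.0000)
R[0][0] = -0.5000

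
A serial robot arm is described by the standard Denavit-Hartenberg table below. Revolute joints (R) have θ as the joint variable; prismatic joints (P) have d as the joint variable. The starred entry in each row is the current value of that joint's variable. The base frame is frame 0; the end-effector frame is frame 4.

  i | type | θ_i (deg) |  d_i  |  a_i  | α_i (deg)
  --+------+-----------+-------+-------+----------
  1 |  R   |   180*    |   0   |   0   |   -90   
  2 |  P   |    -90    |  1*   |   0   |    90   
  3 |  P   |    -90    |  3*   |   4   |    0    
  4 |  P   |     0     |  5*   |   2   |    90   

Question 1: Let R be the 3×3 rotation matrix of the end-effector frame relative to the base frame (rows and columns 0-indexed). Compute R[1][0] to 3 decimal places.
End-effector x-axis (col 0 of R) = (0.0000,1.0000,0.0000)
R[1][0] = 1.0000

1.000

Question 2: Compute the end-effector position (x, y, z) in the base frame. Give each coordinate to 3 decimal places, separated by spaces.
after link 1: o_1 = (0.0000, 0.0000, 0.0000)
after link 2: o_2 = (-0.0000, -1.0000, 0.0000)
after link 3: o_3 = (3.0000, 3.0000, 0.0000)
after link 4: o_4 = (8.0000, 5.0000, 0.0000)

8.000 5.000 0.000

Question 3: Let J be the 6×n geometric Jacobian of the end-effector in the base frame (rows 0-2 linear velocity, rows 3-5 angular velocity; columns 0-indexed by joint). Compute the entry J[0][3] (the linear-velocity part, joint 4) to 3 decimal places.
1.000

prismatic axis z_3 = (1.0000,-0.0000,0.0000)
J_v[:, 3] = z_3; J_ω[:, 3] = (0,0,0)
entry J[0][3] = 1.0000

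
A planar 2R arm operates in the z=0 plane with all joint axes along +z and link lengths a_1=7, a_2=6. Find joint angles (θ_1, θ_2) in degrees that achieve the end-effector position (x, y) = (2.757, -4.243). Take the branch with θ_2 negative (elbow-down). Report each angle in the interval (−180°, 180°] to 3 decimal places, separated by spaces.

cos θ_2 = (25.6041−7²−6²)/(2·7·6) = -0.7071; θ_2 = -134.9990° (elbow-down)
β = atan2(-4.2430,2.7570) = -56.9852°; ψ = atan2(-4.2427,2.7574) = -56.9793°
θ_1 = β − ψ = -0.0059°

-0.006 -134.999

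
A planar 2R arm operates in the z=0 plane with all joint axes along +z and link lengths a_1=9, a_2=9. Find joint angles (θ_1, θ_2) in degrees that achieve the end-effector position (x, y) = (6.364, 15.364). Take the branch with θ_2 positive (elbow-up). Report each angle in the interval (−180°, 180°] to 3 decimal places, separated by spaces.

cos θ_2 = (276.5530−9²−9²)/(2·9·9) = 0.7071; θ_2 = 44.9992° (elbow-up)
β = atan2(15.3640,6.3640) = 67.4999°; ψ = atan2(6.3639,15.3641) = 22.4996°
θ_1 = β − ψ = 45.0004°

45.000 44.999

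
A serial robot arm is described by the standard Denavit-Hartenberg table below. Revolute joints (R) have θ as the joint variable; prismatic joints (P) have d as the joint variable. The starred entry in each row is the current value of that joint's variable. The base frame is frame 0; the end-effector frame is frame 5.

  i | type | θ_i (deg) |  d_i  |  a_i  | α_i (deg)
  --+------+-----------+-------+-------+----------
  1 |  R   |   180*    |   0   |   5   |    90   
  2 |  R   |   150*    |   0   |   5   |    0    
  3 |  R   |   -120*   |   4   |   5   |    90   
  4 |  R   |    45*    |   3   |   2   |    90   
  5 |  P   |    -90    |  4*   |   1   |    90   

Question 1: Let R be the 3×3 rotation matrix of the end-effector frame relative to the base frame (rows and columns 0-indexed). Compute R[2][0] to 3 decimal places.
End-effector x-axis (col 0 of R) = (0.5000,-0.0000,0.8660)
R[2][0] = 0.8660

0.866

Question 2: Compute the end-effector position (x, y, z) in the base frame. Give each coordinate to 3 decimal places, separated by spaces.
-9.674 2.586 5.389

after link 1: o_1 = (-5.0000, 0.0000, 0.0000)
after link 2: o_2 = (-0.6699, -0.0000, 2.5000)
after link 3: o_3 = (-5.0000, 4.0000, 5.0000)
after link 4: o_4 = (-7.7247, 5.4142, 3.1090)
after link 5: o_5 = (-9.6742, 2.5858, 5.3893)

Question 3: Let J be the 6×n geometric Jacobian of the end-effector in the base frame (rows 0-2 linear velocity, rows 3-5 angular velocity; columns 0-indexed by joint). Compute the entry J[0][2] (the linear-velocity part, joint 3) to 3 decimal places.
axis z_2 = (0.0000,1.0000,0.0000); lever o_n−o_2 = (-9.0044,2.5858,2.8893)
cross product → J_v[:, 2] = (2.8893,-0.0000,9.0044)
J_ω[:, 2] = z_2
entry J[0][2] = 2.8893

2.889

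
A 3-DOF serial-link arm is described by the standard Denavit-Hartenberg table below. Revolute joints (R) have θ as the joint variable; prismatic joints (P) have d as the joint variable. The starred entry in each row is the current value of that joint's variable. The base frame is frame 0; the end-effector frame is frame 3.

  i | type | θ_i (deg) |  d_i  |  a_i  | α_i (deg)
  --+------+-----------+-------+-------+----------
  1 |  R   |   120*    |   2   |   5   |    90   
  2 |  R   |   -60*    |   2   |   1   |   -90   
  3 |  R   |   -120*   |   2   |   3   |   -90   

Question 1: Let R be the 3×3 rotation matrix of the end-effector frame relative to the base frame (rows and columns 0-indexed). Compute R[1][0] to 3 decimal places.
End-effector x-axis (col 0 of R) = (0.8750,0.2165,0.4330)
R[1][0] = 0.2165

0.217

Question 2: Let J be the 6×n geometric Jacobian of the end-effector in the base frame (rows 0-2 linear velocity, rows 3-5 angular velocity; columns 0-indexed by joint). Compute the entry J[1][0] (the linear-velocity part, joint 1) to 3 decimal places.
axis z_0 = ẑ; lever o_n−o_0 = (0.7410,7.9127,3.4330)
cross product → J_v[:, 0] = (-7.9127,0.7410,0.0000)
J_ω[:, 0] = z_0
entry J[1][0] = 0.7410

0.741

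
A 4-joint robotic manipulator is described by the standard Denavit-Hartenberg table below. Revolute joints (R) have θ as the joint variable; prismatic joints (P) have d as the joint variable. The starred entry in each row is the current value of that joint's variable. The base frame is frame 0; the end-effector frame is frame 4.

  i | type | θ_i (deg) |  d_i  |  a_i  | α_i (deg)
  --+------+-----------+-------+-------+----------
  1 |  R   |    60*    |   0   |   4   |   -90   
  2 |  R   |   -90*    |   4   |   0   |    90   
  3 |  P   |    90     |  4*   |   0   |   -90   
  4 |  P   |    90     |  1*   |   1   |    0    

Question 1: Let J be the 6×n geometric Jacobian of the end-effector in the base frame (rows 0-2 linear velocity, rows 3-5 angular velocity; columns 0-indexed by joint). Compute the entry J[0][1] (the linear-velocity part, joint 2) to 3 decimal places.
-0.500

axis z_1 = (-0.8660,0.5000,0.0000); lever o_n−o_1 = (-4.9641,-0.5981,-1.0000)
cross product → J_v[:, 1] = (-0.5000,-0.8660,3.0000)
J_ω[:, 1] = z_1
entry J[0][1] = -0.5000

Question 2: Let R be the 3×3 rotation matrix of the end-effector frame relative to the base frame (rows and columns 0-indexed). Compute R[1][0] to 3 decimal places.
0.866

End-effector x-axis (col 0 of R) = (0.5000,0.8660,-0.0000)
R[1][0] = 0.8660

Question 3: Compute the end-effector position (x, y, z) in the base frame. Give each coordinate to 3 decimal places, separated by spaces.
-2.964 2.866 -1.000

after link 1: o_1 = (2.0000, 3.4641, 0.0000)
after link 2: o_2 = (-1.4641, 5.4641, 0.0000)
after link 3: o_3 = (-3.4641, 2.0000, 0.0000)
after link 4: o_4 = (-2.9641, 2.8660, -1.0000)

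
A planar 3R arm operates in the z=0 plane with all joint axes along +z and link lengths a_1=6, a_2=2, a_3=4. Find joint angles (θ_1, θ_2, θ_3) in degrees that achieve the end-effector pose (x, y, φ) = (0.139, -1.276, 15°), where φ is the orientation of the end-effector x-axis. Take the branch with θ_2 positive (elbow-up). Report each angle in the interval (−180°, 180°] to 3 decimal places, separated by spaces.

wrist centre = target − a_3·(cos φ, sin φ) = (-3.7247, -2.3113)
cos θ_2 = (19.2154−6²−2²)/(2·6·2) = -0.8660; θ_2 = 149.9999° (elbow-up)
β = atan2(-2.3113,-3.7247) = -148.1793°; ψ = atan2(1.0000,4.2680) = 13.1868°
θ_1 = β − ψ = -161.3661°
θ_3 = φ − θ_1 − θ_2 = 26.3662° (wrapped to (-180°,180°])

-161.366 150.000 26.366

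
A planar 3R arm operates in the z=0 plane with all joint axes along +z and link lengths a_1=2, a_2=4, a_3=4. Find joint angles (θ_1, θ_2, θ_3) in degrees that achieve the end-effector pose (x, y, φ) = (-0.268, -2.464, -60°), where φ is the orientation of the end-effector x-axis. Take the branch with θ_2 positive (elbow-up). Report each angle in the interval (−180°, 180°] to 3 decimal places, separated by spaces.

30.003 149.997 120.000

wrist centre = target − a_3·(cos φ, sin φ) = (-2.2680, 1.0001)
cos θ_2 = (6.1440−2²−4²)/(2·2·4) = -0.8660; θ_2 = 149.9969° (elbow-up)
β = atan2(1.0001,-2.2680) = 156.2043°; ψ = atan2(2.0002,-1.4640) = 126.2014°
θ_1 = β − ψ = 30.0029°
θ_3 = φ − θ_1 − θ_2 = 120.0002° (wrapped to (-180°,180°])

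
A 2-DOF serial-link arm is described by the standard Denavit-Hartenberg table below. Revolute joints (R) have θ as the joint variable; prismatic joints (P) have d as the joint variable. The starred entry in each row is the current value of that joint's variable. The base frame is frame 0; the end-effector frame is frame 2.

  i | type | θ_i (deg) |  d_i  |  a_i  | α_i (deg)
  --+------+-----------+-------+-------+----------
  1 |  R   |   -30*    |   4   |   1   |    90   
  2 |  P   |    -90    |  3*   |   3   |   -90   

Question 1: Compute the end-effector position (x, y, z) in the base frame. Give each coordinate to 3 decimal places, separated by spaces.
-0.634 -3.098 1.000

after link 1: o_1 = (0.8660, -0.5000, 4.0000)
after link 2: o_2 = (-0.6340, -3.0981, 1.0000)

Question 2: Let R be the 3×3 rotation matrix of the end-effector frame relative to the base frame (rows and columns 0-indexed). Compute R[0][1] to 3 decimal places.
0.500

End-effector y-axis (col 1 of R) = (0.5000,0.8660,-0.0000)
R[0][1] = 0.5000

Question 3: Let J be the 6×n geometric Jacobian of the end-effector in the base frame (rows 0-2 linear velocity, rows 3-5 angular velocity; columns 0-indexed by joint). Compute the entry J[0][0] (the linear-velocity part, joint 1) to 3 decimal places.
axis z_0 = ẑ; lever o_n−o_0 = (-0.6340,-3.0981,1.0000)
cross product → J_v[:, 0] = (3.0981,-0.6340,0.0000)
J_ω[:, 0] = z_0
entry J[0][0] = 3.0981

3.098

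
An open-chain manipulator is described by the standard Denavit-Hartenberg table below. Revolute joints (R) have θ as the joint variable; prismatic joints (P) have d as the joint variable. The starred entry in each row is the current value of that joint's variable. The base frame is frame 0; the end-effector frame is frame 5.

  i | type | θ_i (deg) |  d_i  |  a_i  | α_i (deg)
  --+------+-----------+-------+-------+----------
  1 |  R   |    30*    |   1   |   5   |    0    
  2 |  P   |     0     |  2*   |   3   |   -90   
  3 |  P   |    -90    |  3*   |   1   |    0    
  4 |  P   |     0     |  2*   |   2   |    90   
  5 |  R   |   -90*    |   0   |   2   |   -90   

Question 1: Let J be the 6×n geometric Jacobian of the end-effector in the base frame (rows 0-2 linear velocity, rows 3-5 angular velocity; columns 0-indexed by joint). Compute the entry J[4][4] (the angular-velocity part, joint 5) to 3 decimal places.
-0.500

axis z_4 = (-0.8660,-0.5000,0.0000); lever o_n−o_4 = (1.0000,-1.7321,0.0000)
cross product → J_v[:, 4] = (0.0000,0.0000,2.0000)
J_ω[:, 4] = z_4
entry J[4][4] = -0.5000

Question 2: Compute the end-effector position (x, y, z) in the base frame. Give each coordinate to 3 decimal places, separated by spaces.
after link 1: o_1 = (4.3301, 2.5000, 1.0000)
after link 2: o_2 = (6.9282, 4.0000, 3.0000)
after link 3: o_3 = (5.4282, 6.5981, 4.0000)
after link 4: o_4 = (4.4282, 8.3301, 6.0000)
after link 5: o_5 = (5.4282, 6.5981, 6.0000)

5.428 6.598 6.000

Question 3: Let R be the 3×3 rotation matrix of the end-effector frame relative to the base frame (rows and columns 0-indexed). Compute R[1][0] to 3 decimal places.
End-effector x-axis (col 0 of R) = (0.5000,-0.8660,0.0000)
R[1][0] = -0.8660

-0.866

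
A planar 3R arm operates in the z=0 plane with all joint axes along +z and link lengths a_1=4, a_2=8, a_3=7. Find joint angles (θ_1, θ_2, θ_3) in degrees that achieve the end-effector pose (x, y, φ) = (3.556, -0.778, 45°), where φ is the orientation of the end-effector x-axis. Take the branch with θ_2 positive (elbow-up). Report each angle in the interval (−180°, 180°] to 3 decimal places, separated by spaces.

wrist centre = target − a_3·(cos φ, sin φ) = (-1.3937, -5.7277)
cos θ_2 = (34.7496−4²−8²)/(2·4·8) = -0.7070; θ_2 = 134.9944° (elbow-up)
β = atan2(-5.7277,-1.3937) = -103.6761°; ψ = atan2(5.6574,-1.6563) = 106.3182°
θ_1 = β − ψ = -209.9944°
θ_3 = φ − θ_1 − θ_2 = 120.0000° (wrapped to (-180°,180°])

150.006 134.994 120.000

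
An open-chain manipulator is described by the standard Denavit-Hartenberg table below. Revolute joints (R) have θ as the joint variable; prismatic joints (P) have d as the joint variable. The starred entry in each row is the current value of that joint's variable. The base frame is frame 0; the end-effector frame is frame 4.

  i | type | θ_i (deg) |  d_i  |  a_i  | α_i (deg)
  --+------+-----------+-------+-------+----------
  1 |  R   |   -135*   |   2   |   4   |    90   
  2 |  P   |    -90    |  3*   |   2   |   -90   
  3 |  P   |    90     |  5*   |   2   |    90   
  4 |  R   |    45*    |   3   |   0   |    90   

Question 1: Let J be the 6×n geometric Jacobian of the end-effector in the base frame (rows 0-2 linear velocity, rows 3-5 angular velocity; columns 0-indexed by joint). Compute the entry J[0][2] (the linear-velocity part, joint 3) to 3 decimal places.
-0.707

prismatic axis z_2 = (-0.7071,-0.7071,0.0000)
J_v[:, 2] = z_2; J_ω[:, 2] = (0,0,0)
entry J[0][2] = -0.7071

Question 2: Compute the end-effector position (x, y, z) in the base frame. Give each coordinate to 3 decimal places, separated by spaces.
-7.071 -5.657 -3.000

after link 1: o_1 = (-2.8284, -2.8284, 2.0000)
after link 2: o_2 = (-4.9497, -0.7071, 0.0000)
after link 3: o_3 = (-7.0711, -5.6569, 0.0000)
after link 4: o_4 = (-7.0711, -5.6569, -3.0000)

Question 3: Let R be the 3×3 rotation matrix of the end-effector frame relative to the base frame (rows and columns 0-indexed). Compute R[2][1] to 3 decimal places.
End-effector y-axis (col 1 of R) = (-0.0000,-0.0000,-1.0000)
R[2][1] = -1.0000

-1.000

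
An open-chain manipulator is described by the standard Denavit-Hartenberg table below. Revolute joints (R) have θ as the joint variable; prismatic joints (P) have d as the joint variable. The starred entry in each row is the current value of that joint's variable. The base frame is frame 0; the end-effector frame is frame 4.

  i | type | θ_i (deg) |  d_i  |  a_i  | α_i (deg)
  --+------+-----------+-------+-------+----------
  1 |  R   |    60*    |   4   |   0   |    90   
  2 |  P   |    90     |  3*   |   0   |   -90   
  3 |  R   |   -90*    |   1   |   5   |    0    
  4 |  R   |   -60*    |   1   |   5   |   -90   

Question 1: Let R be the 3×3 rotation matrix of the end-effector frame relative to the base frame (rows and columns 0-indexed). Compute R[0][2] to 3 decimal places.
0.750

End-effector z-axis (col 2 of R) = (0.7500,-0.4330,0.5000)
R[0][2] = 0.7500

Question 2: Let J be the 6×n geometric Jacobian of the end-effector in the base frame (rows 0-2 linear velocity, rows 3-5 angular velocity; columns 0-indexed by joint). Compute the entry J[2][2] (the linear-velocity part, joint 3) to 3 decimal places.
7.500

axis z_2 = (-0.5000,-0.8660,0.0000); lever o_n−o_2 = (5.4952,-5.4821,-4.3301)
cross product → J_v[:, 2] = (3.7500,-2.1651,7.5000)
J_ω[:, 2] = z_2
entry J[2][2] = 7.5000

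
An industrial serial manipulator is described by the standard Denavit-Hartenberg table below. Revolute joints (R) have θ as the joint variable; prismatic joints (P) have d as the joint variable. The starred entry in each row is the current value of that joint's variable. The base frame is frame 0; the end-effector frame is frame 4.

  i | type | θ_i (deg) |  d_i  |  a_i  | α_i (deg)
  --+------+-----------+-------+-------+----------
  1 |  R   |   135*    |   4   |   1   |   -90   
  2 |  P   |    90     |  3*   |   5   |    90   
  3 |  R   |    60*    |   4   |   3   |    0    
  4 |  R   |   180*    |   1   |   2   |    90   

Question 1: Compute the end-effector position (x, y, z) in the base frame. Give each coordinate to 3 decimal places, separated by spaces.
after link 1: o_1 = (-0.7071, 0.7071, 4.0000)
after link 2: o_2 = (-2.8284, -1.4142, -1.0000)
after link 3: o_3 = (-7.4940, -0.4229, -2.5000)
after link 4: o_4 = (-6.9763, 1.5089, -1.5000)

-6.976 1.509 -1.500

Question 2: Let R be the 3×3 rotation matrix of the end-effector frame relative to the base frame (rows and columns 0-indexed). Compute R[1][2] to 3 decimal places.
-0.354

End-effector z-axis (col 2 of R) = (-0.3536,-0.3536,0.8660)
R[1][2] = -0.3536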